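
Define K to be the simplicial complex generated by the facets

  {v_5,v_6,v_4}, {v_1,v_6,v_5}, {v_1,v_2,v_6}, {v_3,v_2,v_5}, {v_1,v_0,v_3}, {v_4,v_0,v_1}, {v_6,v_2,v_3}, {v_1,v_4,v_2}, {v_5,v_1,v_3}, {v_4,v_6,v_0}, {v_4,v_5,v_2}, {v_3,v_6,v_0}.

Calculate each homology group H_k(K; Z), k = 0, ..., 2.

H_0 ≅ Z,  H_1 ≅ Z/2Z,  H_2 = 0.

K has 7 vertices, 18 edges, 12 triangles.
rank ∂_0 = 0, rank ∂_1 = 6 ⇒ b_0 = 7 − 0 − 6 = 1; all invariant factors of ∂_1 are 1 so no torsion. So H_0 ≅ Z.
rank ∂_1 = 6, rank ∂_2 = 12 ⇒ b_1 = 18 − 6 − 12 = 0; ∂_2 has invariant factor(s) [2] giving torsion. So H_1 ≅ Z/2Z.
rank ∂_2 = 12, rank ∂_3 = 0 ⇒ b_2 = 12 − 12 − 0 = 0. So H_2 ≅ 0.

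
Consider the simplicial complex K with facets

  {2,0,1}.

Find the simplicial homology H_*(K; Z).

K has 3 vertices, 3 edges, 1 triangle.
rank ∂_0 = 0, rank ∂_1 = 2 ⇒ b_0 = 3 − 0 − 2 = 1; all invariant factors of ∂_1 are 1 so no torsion. So H_0 = Z.
rank ∂_1 = 2, rank ∂_2 = 1 ⇒ b_1 = 3 − 2 − 1 = 0; all invariant factors of ∂_2 are 1 so no torsion. So H_1 = 0.
rank ∂_2 = 1, rank ∂_3 = 0 ⇒ b_2 = 1 − 1 − 0 = 0. So H_2 = 0.

H_0 = Z,  H_1 = 0,  H_2 = 0.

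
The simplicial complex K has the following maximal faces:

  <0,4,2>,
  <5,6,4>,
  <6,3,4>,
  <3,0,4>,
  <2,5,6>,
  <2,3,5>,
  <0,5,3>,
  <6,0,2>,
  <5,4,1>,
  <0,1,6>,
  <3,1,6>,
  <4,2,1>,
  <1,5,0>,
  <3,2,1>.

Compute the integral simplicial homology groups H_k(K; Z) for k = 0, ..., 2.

We work with the vertex ordering 0 < 1 < 2 < 3 < 4 < 5 < 6. The simplices of K, each written with vertices in increasing order, are:

  0-simplices (7): [0], [1], [2], [3], [4], [5], [6]
  1-simplices (21): [0,1], [0,2], [0,3], [0,4], [0,5], [0,6], [1,2], [1,3], [1,4], [1,5], [1,6], [2,3], [2,4], [2,5], [2,6], [3,4], [3,5], [3,6], [4,5], [4,6], [5,6]
  2-simplices (14): [0,1,5], [0,1,6], [0,2,4], [0,2,6], [0,3,4], [0,3,5], [1,2,3], [1,2,4], [1,3,6], [1,4,5], [2,3,5], [2,5,6], [3,4,6], [4,5,6]

giving chain groups C_0 ≅ Z^7, C_1 ≅ Z^21, C_2 ≅ Z^14.

The boundary map ∂_1: C_1 → C_0 maps an edge to its endpoints' difference, ∂[p,q] = q − p.
The 7×21 boundary matrix has rank 6 and Smith normal form diag(1,1,1,1,1,1).

Boundary ∂_2: C_2 → C_1 acts by ∂[p,q,r] = [q,r] − [p,r] + [p,q]. For instance
  ∂[4,5,6] = [5,6] − [4,6] + [4,5],
  ∂[0,2,4] = [2,4] − [0,4] + [0,2].
The 21×14 boundary matrix has rank 13 and Smith normal form diag(1,1,1,1,1,1,1,1,1,1,1,1,1).

Reading off H_k = ker ∂_k / im ∂_{k+1}:

  H_0: rank C_0 − rank ∂_1 = 7 − 6 = 1, and the invariant factors of ∂_1 are all 1, so H_0 ≅ Z.
  H_1: rank ker ∂_1 − rank ∂_2 = (21 − 6) − 13 = 2, and the invariant factors of ∂_2 are all 1, so H_1 ≅ Z^2.
  H_2: rank ker ∂_2 − rank ∂_3 = (14 − 13) − 0 = 1, and there is no ∂_3, so H_2 ≅ Z.

H_0 ≅ Z,  H_1 ≅ Z^2,  H_2 ≅ Z.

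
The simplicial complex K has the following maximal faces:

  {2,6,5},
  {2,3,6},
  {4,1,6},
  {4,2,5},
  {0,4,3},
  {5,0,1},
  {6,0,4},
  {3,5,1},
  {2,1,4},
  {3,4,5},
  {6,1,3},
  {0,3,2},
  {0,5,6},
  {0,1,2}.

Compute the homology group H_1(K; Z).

H_1 ≅ Z^2.

We work with the vertex ordering 0 < 1 < 2 < 3 < 4 < 5 < 6. The simplices of K, each written with vertices in increasing order, are:

  0-simplices (7): [0], [1], [2], [3], [4], [5], [6]
  1-simplices (21): [0,1], [0,2], [0,3], [0,4], [0,5], [0,6], [1,2], [1,3], [1,4], [1,5], [1,6], [2,3], [2,4], [2,5], [2,6], [3,4], [3,5], [3,6], [4,5], [4,6], [5,6]
  2-simplices (14): [0,1,2], [0,1,5], [0,2,3], [0,3,4], [0,4,6], [0,5,6], [1,2,4], [1,3,5], [1,3,6], [1,4,6], [2,3,6], [2,4,5], [2,5,6], [3,4,5]

so the chain groups are C_0 ≅ Z^7, C_1 ≅ Z^21, C_2 ≅ Z^14.

The boundary map ∂_1: C_1 → C_0 is given by ∂[p,q] = [q] − [p]. For instance
  ∂[3,4] = [4] − [3].
The 7×21 boundary matrix has rank 6 and Smith normal form diag(1,1,1,1,1,1).

∂_2: C_2 → C_1 sends each 2-simplex [p,q,r] to [q,r] − [p,r] + [p,q]. For instance
  ∂[1,3,6] = [3,6] − [1,6] + [1,3],
  ∂[0,2,3] = [2,3] − [0,3] + [0,2].
The 21×14 boundary matrix has rank 13 and Smith normal form diag(1,1,1,1,1,1,1,1,1,1,1,1,1).

Computing H_k = (kernel of ∂_k) / (image of ∂_{k+1}):

  H_1: rank ker ∂_1 − rank ∂_2 = (21 − 6) − 13 = 2, and the invariant factors of ∂_2 are all 1, so H_1 ≅ Z^2.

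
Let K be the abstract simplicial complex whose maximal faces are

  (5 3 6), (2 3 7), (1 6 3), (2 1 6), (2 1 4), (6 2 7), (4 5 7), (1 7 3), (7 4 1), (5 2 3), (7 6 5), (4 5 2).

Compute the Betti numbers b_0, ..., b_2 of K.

Fix the vertex order 1 < 2 < 3 < 4 < 5 < 6 < 7 and write every simplex with vertices in increasing order. Then dim K = 2 and the simplices of K are:

  0-simplices (7): [1], [2], [3], [4], [5], [6], [7]
  1-simplices (18): [1,2], [1,3], [1,4], [1,6], [1,7], [2,3], [2,4], [2,5], [2,6], [2,7], [3,5], [3,6], [3,7], [4,5], [4,7], [5,6], [5,7], [6,7]
  2-simplices (12): [1,2,4], [1,2,6], [1,3,6], [1,3,7], [1,4,7], [2,3,5], [2,3,7], [2,4,5], [2,6,7], [3,5,6], [4,5,7], [5,6,7]

so the chain groups are C_0 ≅ Z^7, C_1 ≅ Z^18, C_2 ≅ Z^12.

Boundary ∂_1: C_1 → C_0 is given by ∂[p,q] = [q] − [p]. For instance
  ∂[6,7] = [7] − [6].
The resulting 7×18 matrix has rank 6, and its Smith normal form has invariant factors (1,1,1,1,1,1).

The boundary map ∂_2: C_2 → C_1 acts by ∂[p,q,r] = [q,r] − [p,r] + [p,q]. For instance
  ∂[2,4,5] = [4,5] − [2,5] + [2,4],
  ∂[1,2,4] = [2,4] − [1,4] + [1,2].
This gives a 18×12 integer matrix of rank 12; reducing to Smith normal form yields diagonal entries (1,1,1,1,1,1,1,1,1,1,1,2).

Now H_k = ker ∂_k / im ∂_{k+1}, so:

  H_0: rank C_0 − rank ∂_1 = 7 − 6 = 1, and the invariant factors of ∂_1 are all 1, so H_0 = Z.
  H_1: rank ker ∂_1 − rank ∂_2 = (18 − 6) − 12 = 0, and ∂_2 has invariant factor 2 > 1, so H_1 = Z/2Z.
  H_2: rank ker ∂_2 − rank ∂_3 = (12 − 12) − 0 = 0, and there is no ∂_3, so H_2 = 0.

Hence the Betti numbers are b_0 = 1, b_1 = 0, b_2 = 0.

b_0 = 1, b_1 = 0, b_2 = 0.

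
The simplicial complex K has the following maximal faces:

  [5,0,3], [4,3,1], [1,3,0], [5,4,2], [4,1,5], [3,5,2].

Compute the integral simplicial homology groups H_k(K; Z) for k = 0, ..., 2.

H_0 ≅ Z,  H_1 ≅ Z,  H_2 = 0.

Order the vertices as 0 < 1 < 2 < 3 < 4 < 5. Listing each simplex with vertices in this order, K has dimension 2 with simplices:

  0-simplices (6): [0], [1], [2], [3], [4], [5]
  1-simplices (12): [0,1], [0,3], [0,5], [1,3], [1,4], [1,5], [2,3], [2,4], [2,5], [3,4], [3,5], [4,5]
  2-simplices (6): [0,1,3], [0,3,5], [1,3,4], [1,4,5], [2,3,5], [2,4,5]

giving chain groups C_0 ≅ Z^6, C_1 ≅ Z^12, C_2 ≅ Z^6.

∂_1: C_1 → C_0 maps an edge to its endpoints' difference, ∂[p,q] = q − p. For instance
  ∂[4,5] = [5] − [4].
As a 6×12 matrix over Z this has rank 5, with invariant factors (1,1,1,1,1).

Boundary ∂_2: C_2 → C_1 sends each 2-simplex [p,q,r] to [q,r] − [p,r] + [p,q]. For instance
  ∂[2,3,5] = [3,5] − [2,5] + [2,3],
  ∂[0,1,3] = [1,3] − [0,3] + [0,1].
The 12×6 boundary matrix has rank 6 and Smith normal form diag(1,1,1,1,1,1).

Now H_k = ker ∂_k / im ∂_{k+1}, so:

  H_0: rank C_0 − rank ∂_1 = 6 − 5 = 1, and the invariant factors of ∂_1 are all 1, so H_0 ≅ Z.
  H_1: rank ker ∂_1 − rank ∂_2 = (12 − 5) − 6 = 1, and the invariant factors of ∂_2 are all 1, so H_1 ≅ Z.
  H_2: rank ker ∂_2 − rank ∂_3 = (6 − 6) − 0 = 0, and there is no ∂_3, so H_2 ≅ 0.

(K is a triangulation of the cylinder S^1 x I.)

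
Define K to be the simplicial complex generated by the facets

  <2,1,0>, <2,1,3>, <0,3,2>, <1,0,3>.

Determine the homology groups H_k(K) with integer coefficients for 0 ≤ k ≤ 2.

H_0 = Z,  H_1 = 0,  H_2 = Z.

We work with the vertex ordering 0 < 1 < 2 < 3. The simplices of K, each written with vertices in increasing order, are:

  0-simplices (4): [0], [1], [2], [3]
  1-simplices (6): [0,1], [0,2], [0,3], [1,2], [1,3], [2,3]
  2-simplices (4): [0,1,2], [0,1,3], [0,2,3], [1,2,3]

Hence C_0 ≅ Z^4, C_1 ≅ Z^6, C_2 ≅ Z^4.

Boundary ∂_1: C_1 → C_0 maps an edge to its endpoints' difference, ∂[p,q] = q − p. For instance
  ∂[2,3] = [3] − [2].
This gives a 4×6 integer matrix of rank 3; reducing to Smith normal form yields diagonal entries (1,1,1).

∂_2: C_2 → C_1 sends each 2-simplex [p,q,r] to [q,r] − [p,r] + [p,q]. For instance
  ∂[0,1,2] = [1,2] − [0,2] + [0,1],
  ∂[0,2,3] = [2,3] − [0,3] + [0,2].
As a 6×4 matrix over Z this has rank 3, with invariant factors (1,1,1).

From H_k ≅ ker(∂_k) / im(∂_{k+1}) we obtain:

  H_0: rank C_0 − rank ∂_1 = 4 − 3 = 1, and the invariant factors of ∂_1 are all 1, so H_0 ≅ Z.
  H_1: rank ker ∂_1 − rank ∂_2 = (6 − 3) − 3 = 0, and the invariant factors of ∂_2 are all 1, so H_1 ≅ 0.
  H_2: rank ker ∂_2 − rank ∂_3 = (4 − 3) − 0 = 1, and there is no ∂_3, so H_2 ≅ Z.

As a check, the Euler characteristic is 4 − 6 + 4 = 2, which agrees with 1 − 0 + 1 = 2.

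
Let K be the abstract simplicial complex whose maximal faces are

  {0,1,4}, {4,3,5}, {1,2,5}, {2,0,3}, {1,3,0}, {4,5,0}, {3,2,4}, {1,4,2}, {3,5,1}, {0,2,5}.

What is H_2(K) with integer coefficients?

Fix the vertex order 0 < 1 < 2 < 3 < 4 < 5 and write every simplex with vertices in increasing order. Then dim K = 2 and the simplices of K are:

  0-simplices (6): [0], [1], [2], [3], [4], [5]
  1-simplices (15): [0,1], [0,2], [0,3], [0,4], [0,5], [1,2], [1,3], [1,4], [1,5], [2,3], [2,4], [2,5], [3,4], [3,5], [4,5]
  2-simplices (10): [0,1,3], [0,1,4], [0,2,3], [0,2,5], [0,4,5], [1,2,4], [1,2,5], [1,3,5], [2,3,4], [3,4,5]

Hence C_0 ≅ Z^6, C_1 ≅ Z^15, C_2 ≅ Z^10.

Boundary ∂_1: C_1 → C_0 maps an edge to its endpoints' difference, ∂[p,q] = q − p.
The resulting 6×15 matrix has rank 5, and its Smith normal form has invariant factors (1,1,1,1,1).

Boundary ∂_2: C_2 → C_1 sends each 2-simplex [p,q,r] to [q,r] − [p,r] + [p,q]. For instance
  ∂[3,4,5] = [4,5] − [3,5] + [3,4],
  ∂[0,1,4] = [1,4] − [0,4] + [0,1].
This gives a 15×10 integer matrix of rank 10; reducing to Smith normal form yields diagonal entries (1,1,1,1,1,1,1,1,1,2).

From H_k ≅ ker(∂_k) / im(∂_{k+1}) we obtain:

  H_2: rank ker ∂_2 − rank ∂_3 = (10 − 10) − 0 = 0, and there is no ∂_3, so H_2 = 0.

(K is a triangulation of the real projective plane RP^2.)

H_2 ≅ 0.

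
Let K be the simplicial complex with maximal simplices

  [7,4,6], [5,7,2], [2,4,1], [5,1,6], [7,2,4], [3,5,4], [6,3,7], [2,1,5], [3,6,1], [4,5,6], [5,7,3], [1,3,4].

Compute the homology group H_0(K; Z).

K has 7 vertices, 18 edges, 12 triangles.
rank ∂_0 = 0, rank ∂_1 = 6 ⇒ b_0 = 7 − 0 − 6 = 1; all invariant factors of ∂_1 are 1 so no torsion. So H_0 ≅ Z.

H_0 ≅ Z.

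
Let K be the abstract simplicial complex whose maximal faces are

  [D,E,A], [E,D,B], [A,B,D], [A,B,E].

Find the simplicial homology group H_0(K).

H_0 ≅ Z.

Take the total order A < B < D < E on the vertex set. Then K (dimension 2) consists of the simplices:

  0-simplices (4): A, B, D, E
  1-simplices (6): AB, AD, AE, BD, BE, DE
  2-simplices (4): ABD, ABE, ADE, BDE

so the chain groups are C_0 ≅ Z^4, C_1 ≅ Z^6, C_2 ≅ Z^4.

Boundary ∂_1: C_1 → C_0 sends each edge [p,q] (with p < q) to q − p. For instance
  ∂BE = E − B.
The 4×6 boundary matrix has rank 3 and Smith normal form diag(1,1,1).

Boundary ∂_2: C_2 → C_1 maps a triangle to the signed sum of its edges. For instance
  ∂ABE = BE − AE + AB,
  ∂BDE = DE − BE + BD.
The 6×4 boundary matrix has rank 3 and Smith normal form diag(1,1,1).

Computing H_k = (kernel of ∂_k) / (image of ∂_{k+1}):

  H_0: rank C_0 − rank ∂_1 = 4 − 3 = 1, and the invariant factors of ∂_1 are all 1, so H_0 ≅ Z.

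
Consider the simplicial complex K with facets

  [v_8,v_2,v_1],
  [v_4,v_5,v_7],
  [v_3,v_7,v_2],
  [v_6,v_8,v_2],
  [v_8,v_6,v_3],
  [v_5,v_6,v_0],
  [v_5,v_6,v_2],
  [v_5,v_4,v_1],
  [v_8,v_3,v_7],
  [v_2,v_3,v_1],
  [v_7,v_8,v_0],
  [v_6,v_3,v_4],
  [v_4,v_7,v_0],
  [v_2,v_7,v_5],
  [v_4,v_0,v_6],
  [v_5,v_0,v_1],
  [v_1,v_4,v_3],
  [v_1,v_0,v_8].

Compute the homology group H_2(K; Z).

Take the total order v_0 < v_1 < v_2 < v_3 < v_4 < v_5 < v_6 < v_7 < v_8 on the vertex set. Then K (dimension 2) consists of the simplices:

  0-simplices (9): [v_0], [v_1], [v_2], [v_3], [v_4], [v_5], [v_6], [v_7], [v_8]
  1-simplices (27): (27 of them)
  2-simplices (18): (18 of them)

so the chain groups are C_0 ≅ Z^9, C_1 ≅ Z^27, C_2 ≅ Z^18.

The boundary map ∂_1: C_1 → C_0 sends each edge [p,q] (with p < q) to q − p.
This gives a 9×27 integer matrix of rank 8; reducing to Smith normal form yields diagonal entries (1,1,1,1,1,1,1,1).

The boundary map ∂_2: C_2 → C_1 maps a triangle to the signed sum of its edges. For instance
  ∂[v_2,v_3,v_7] = [v_3,v_7] − [v_2,v_7] + [v_2,v_3],
  ∂[v_4,v_5,v_7] = [v_5,v_7] − [v_4,v_7] + [v_4,v_5].
The 27×18 boundary matrix has rank 18 and Smith normal form diag(1,1,1,1,1,1,1,1,1,1,1,1,1,1,1,1,1,2).

Computing H_k = (kernel of ∂_k) / (image of ∂_{k+1}):

  H_2: rank ker ∂_2 − rank ∂_3 = (18 − 18) − 0 = 0, and there is no ∂_3, so H_2 = 0.

H_2 = 0.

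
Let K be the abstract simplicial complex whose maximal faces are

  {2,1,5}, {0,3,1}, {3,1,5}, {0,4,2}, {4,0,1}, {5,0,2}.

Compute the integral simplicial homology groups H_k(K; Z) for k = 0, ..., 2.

H_0 ≅ Z,  H_1 ≅ Z,  H_2 = 0.

Take the total order 0 < 1 < 2 < 3 < 4 < 5 on the vertex set. Then K (dimension 2) consists of the simplices:

  0-simplices (6): [0], [1], [2], [3], [4], [5]
  1-simplices (12): [0,1], [0,2], [0,3], [0,4], [0,5], [1,2], [1,3], [1,4], [1,5], [2,4], [2,5], [3,5]
  2-simplices (6): [0,1,3], [0,1,4], [0,2,4], [0,2,5], [1,2,5], [1,3,5]

Hence C_0 ≅ Z^6, C_1 ≅ Z^12, C_2 ≅ Z^6.

The boundary map ∂_1: C_1 → C_0 maps an edge to its endpoints' difference, ∂[p,q] = q − p. For instance
  ∂[1,2] = [2] − [1].
This gives a 6×12 integer matrix of rank 5; reducing to Smith normal form yields diagonal entries (1,1,1,1,1).

∂_2: C_2 → C_1 acts by ∂[p,q,r] = [q,r] − [p,r] + [p,q]. For instance
  ∂[1,3,5] = [3,5] − [1,5] + [1,3],
  ∂[0,1,4] = [1,4] − [0,4] + [0,1].
The 12×6 boundary matrix has rank 6 and Smith normal form diag(1,1,1,1,1,1).

Now H_k = ker ∂_k / im ∂_{k+1}, so:

  H_0: rank C_0 − rank ∂_1 = 6 − 5 = 1, and the invariant factors of ∂_1 are all 1, so H_0 ≅ Z.
  H_1: rank ker ∂_1 − rank ∂_2 = (12 − 5) − 6 = 1, and the invariant factors of ∂_2 are all 1, so H_1 ≅ Z.
  H_2: rank ker ∂_2 − rank ∂_3 = (6 − 6) − 0 = 0, and there is no ∂_3, so H_2 ≅ 0.

As a check, the Euler characteristic is 6 − 12 + 6 = 0, which agrees with 1 − 1 + 0 = 0.
(K is a triangulation of the cylinder S^1 x I.)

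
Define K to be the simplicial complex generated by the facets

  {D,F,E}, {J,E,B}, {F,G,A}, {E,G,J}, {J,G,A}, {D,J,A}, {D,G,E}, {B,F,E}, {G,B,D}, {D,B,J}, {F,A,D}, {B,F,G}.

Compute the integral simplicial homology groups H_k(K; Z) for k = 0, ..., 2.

We work with the vertex ordering A < B < D < E < F < G < J. The simplices of K, each written with vertices in increasing order, are:

  0-simplices (7): A, B, D, E, F, G, J
  1-simplices (18): AD, AF, AG, AJ, BD, BE, BF, BG, BJ, DE, DF, DG, DJ, EF, EG, EJ, FG, GJ
  2-simplices (12): ADF, ADJ, AFG, AGJ, BDG, BDJ, BEF, BEJ, BFG, DEF, DEG, EGJ

Hence C_0 ≅ Z^7, C_1 ≅ Z^18, C_2 ≅ Z^12.

Boundary ∂_1: C_1 → C_0 is given by ∂[p,q] = [q] − [p].
As a 7×18 matrix over Z this has rank 6, with invariant factors (1,1,1,1,1,1).

∂_2: C_2 → C_1 maps a triangle to the signed sum of its edges. For instance
  ∂DEG = EG − DG + DE,
  ∂BFG = FG − BG + BF.
The resulting 18×12 matrix has rank 12, and its Smith normal form has invariant factors (1,1,1,1,1,1,1,1,1,1,1,2).

From H_k ≅ ker(∂_k) / im(∂_{k+1}) we obtain:

  H_0: rank C_0 − rank ∂_1 = 7 − 6 = 1, and the invariant factors of ∂_1 are all 1, so H_0 = Z.
  H_1: rank ker ∂_1 − rank ∂_2 = (18 − 6) − 12 = 0, and ∂_2 has invariant factor 2 > 1, so H_1 = Z/2Z.
  H_2: rank ker ∂_2 − rank ∂_3 = (12 − 12) − 0 = 0, and there is no ∂_3, so H_2 = 0.

H_0 ≅ Z,  H_1 ≅ Z/2Z,  H_2 = 0.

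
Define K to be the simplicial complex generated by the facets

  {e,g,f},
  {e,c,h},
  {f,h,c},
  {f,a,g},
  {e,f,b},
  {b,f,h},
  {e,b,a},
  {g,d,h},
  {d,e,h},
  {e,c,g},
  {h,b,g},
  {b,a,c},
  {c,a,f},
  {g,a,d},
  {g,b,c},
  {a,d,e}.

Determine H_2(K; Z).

Order the vertices as a < b < c < d < e < f < g < h. Listing each simplex with vertices in this order, K has dimension 2 with simplices:

  0-simplices (8): a, b, c, d, e, f, g, h
  1-simplices (24): ab, ac, ad, ae, af, ag, bc, be, bf, bg, bh, ce, cf, cg, ch, de, dg, dh, ef, eg, eh, fg, fh, gh
  2-simplices (16): abc, abe, acf, ade, adg, afg, bcg, bef, bfh, bgh, ceg, ceh, cfh, deh, dgh, efg

giving chain groups C_0 ≅ Z^8, C_1 ≅ Z^24, C_2 ≅ Z^16.

The boundary map ∂_1: C_1 → C_0 sends each edge [p,q] (with p < q) to q − p. For instance
  ∂eh = h − e.
The resulting 8×24 matrix has rank 7, and its Smith normal form has invariant factors (1,1,1,1,1,1,1).

∂_2: C_2 → C_1 maps a triangle to the signed sum of its edges. For instance
  ∂adg = dg − ag + ad,
  ∂abe = be − ae + ab.
This gives a 24×16 integer matrix of rank 15; reducing to Smith normal form yields diagonal entries (1,1,1,1,1,1,1,1,1,1,1,1,1,1,1).

Now H_k = ker ∂_k / im ∂_{k+1}, so:

  H_2: rank ker ∂_2 − rank ∂_3 = (16 − 15) − 0 = 1, and there is no ∂_3, so H_2 = Z.

H_2 ≅ Z.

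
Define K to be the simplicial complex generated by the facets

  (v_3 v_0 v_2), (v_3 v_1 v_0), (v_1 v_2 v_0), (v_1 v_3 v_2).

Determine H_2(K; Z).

H_2 = Z.

Order the vertices as v_0 < v_1 < v_2 < v_3. Listing each simplex with vertices in this order, K has dimension 2 with simplices:

  0-simplices (4): [v_0], [v_1], [v_2], [v_3]
  1-simplices (6): [v_0,v_1], [v_0,v_2], [v_0,v_3], [v_1,v_2], [v_1,v_3], [v_2,v_3]
  2-simplices (4): [v_0,v_1,v_2], [v_0,v_1,v_3], [v_0,v_2,v_3], [v_1,v_2,v_3]

so the chain groups are C_0 ≅ Z^4, C_1 ≅ Z^6, C_2 ≅ Z^4.

Boundary ∂_1: C_1 → C_0 is given by ∂[p,q] = [q] − [p].
The resulting 4×6 matrix has rank 3, and its Smith normal form has invariant factors (1,1,1).

The boundary map ∂_2: C_2 → C_1 sends each 2-simplex [p,q,r] to [q,r] − [p,r] + [p,q]. For instance
  ∂[v_0,v_1,v_2] = [v_1,v_2] − [v_0,v_2] + [v_0,v_1],
  ∂[v_0,v_2,v_3] = [v_2,v_3] − [v_0,v_3] + [v_0,v_2].
As a 6×4 matrix over Z this has rank 3, with invariant factors (1,1,1).

Now H_k = ker ∂_k / im ∂_{k+1}, so:

  H_2: rank ker ∂_2 − rank ∂_3 = (4 − 3) − 0 = 1, and there is no ∂_3, so H_2 = Z.

(K is a triangulation of the 2-sphere S^2.)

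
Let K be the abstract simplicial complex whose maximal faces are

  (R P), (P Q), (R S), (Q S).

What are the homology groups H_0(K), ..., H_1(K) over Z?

Fix the vertex order P < Q < R < S and write every simplex with vertices in increasing order. Then dim K = 1 and the simplices of K are:

  0-simplices (4): P, Q, R, S
  1-simplices (4): PQ, PR, QS, RS

giving chain groups C_0 ≅ Z^4, C_1 ≅ Z^4.

Boundary ∂_1: C_1 → C_0 is given by ∂[p,q] = [q] − [p].
The 4×4 boundary matrix has rank 3 and Smith normal form diag(1,1,1).

Computing H_k = (kernel of ∂_k) / (image of ∂_{k+1}):

  H_0: rank C_0 − rank ∂_1 = 4 − 3 = 1, and the invariant factors of ∂_1 are all 1, so H_0 = Z.
  H_1: rank ker ∂_1 − rank ∂_2 = (4 − 3) − 0 = 1, and there is no ∂_2, so H_1 = Z.

As a check, the Euler characteristic is 4 − 4 = 0, which agrees with 1 − 1 = 0.

H_0 ≅ Z,  H_1 ≅ Z.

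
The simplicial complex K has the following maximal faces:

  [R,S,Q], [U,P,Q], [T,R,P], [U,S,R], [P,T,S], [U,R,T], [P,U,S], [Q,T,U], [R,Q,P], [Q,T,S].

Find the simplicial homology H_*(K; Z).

H_0 ≅ Z,  H_1 ≅ Z/2,  H_2 = 0.

K has 6 vertices, 15 edges, 10 triangles.
rank ∂_0 = 0, rank ∂_1 = 5 ⇒ b_0 = 6 − 0 − 5 = 1; all invariant factors of ∂_1 are 1 so no torsion. So H_0 = Z.
rank ∂_1 = 5, rank ∂_2 = 10 ⇒ b_1 = 15 − 5 − 10 = 0; ∂_2 has invariant factor(s) [2] giving torsion. So H_1 = Z/2.
rank ∂_2 = 10, rank ∂_3 = 0 ⇒ b_2 = 10 − 10 − 0 = 0. So H_2 = 0.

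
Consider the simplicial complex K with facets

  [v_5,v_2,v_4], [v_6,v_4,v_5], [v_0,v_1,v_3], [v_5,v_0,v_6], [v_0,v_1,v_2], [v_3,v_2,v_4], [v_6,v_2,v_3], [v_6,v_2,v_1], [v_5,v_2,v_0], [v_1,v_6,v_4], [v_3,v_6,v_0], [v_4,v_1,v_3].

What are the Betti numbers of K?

b_0 = 1, b_1 = 0, b_2 = 0.

We work with the vertex ordering v_0 < v_1 < v_2 < v_3 < v_4 < v_5 < v_6. The simplices of K, each written with vertices in increasing order, are:

  0-simplices (7): [v_0], [v_1], [v_2], [v_3], [v_4], [v_5], [v_6]
  1-simplices (18): (18 of them)
  2-simplices (12): (12 of them)

Hence C_0 ≅ Z^7, C_1 ≅ Z^18, C_2 ≅ Z^12.

∂_1: C_1 → C_0 sends each edge [p,q] (with p < q) to q − p. For instance
  ∂[v_1,v_4] = [v_4] − [v_1].
The resulting 7×18 matrix has rank 6, and its Smith normal form has invariant factors (1,1,1,1,1,1).

∂_2: C_2 → C_1 sends each 2-simplex [p,q,r] to [q,r] − [p,r] + [p,q]. For instance
  ∂[v_0,v_2,v_5] = [v_2,v_5] − [v_0,v_5] + [v_0,v_2],
  ∂[v_1,v_2,v_6] = [v_2,v_6] − [v_1,v_6] + [v_1,v_2].
The resulting 18×12 matrix has rank 12, and its Smith normal form has invariant factors (1,1,1,1,1,1,1,1,1,1,1,2).

Computing H_k = (kernel of ∂_k) / (image of ∂_{k+1}):

  H_0: rank C_0 − rank ∂_1 = 7 − 6 = 1, and the invariant factors of ∂_1 are all 1, so H_0 = Z.
  H_1: rank ker ∂_1 − rank ∂_2 = (18 − 6) − 12 = 0, and ∂_2 has invariant factor 2 > 1, so H_1 = Z_2.
  H_2: rank ker ∂_2 − rank ∂_3 = (12 − 12) − 0 = 0, and there is no ∂_3, so H_2 = 0.

Hence the Betti numbers are b_0 = 1, b_1 = 0, b_2 = 0.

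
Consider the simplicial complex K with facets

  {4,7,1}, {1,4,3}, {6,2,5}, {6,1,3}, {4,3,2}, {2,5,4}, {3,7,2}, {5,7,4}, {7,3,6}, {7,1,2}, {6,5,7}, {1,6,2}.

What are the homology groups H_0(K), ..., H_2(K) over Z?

We work with the vertex ordering 1 < 2 < 3 < 4 < 5 < 6 < 7. The simplices of K, each written with vertices in increasing order, are:

  0-simplices (7): [1], [2], [3], [4], [5], [6], [7]
  1-simplices (18): [1,2], [1,3], [1,4], [1,6], [1,7], [2,3], [2,4], [2,5], [2,6], [2,7], [3,4], [3,6], [3,7], [4,5], [4,7], [5,6], [5,7], [6,7]
  2-simplices (12): [1,2,6], [1,2,7], [1,3,4], [1,3,6], [1,4,7], [2,3,4], [2,3,7], [2,4,5], [2,5,6], [3,6,7], [4,5,7], [5,6,7]

giving chain groups C_0 ≅ Z^7, C_1 ≅ Z^18, C_2 ≅ Z^12.

The boundary map ∂_1: C_1 → C_0 sends each edge [p,q] (with p < q) to q − p.
This gives a 7×18 integer matrix of rank 6; reducing to Smith normal form yields diagonal entries (1,1,1,1,1,1).

Boundary ∂_2: C_2 → C_1 acts by ∂[p,q,r] = [q,r] − [p,r] + [p,q]. For instance
  ∂[2,3,4] = [3,4] − [2,4] + [2,3],
  ∂[3,6,7] = [6,7] − [3,7] + [3,6].
This gives a 18×12 integer matrix of rank 12; reducing to Smith normal form yields diagonal entries (1,1,1,1,1,1,1,1,1,1,1,2).

Computing H_k = (kernel of ∂_k) / (image of ∂_{k+1}):

  H_0: rank C_0 − rank ∂_1 = 7 − 6 = 1, and the invariant factors of ∂_1 are all 1, so H_0 ≅ Z.
  H_1: rank ker ∂_1 − rank ∂_2 = (18 − 6) − 12 = 0, and ∂_2 has invariant factor 2 > 1, so H_1 ≅ Z/2.
  H_2: rank ker ∂_2 − rank ∂_3 = (12 − 12) − 0 = 0, and there is no ∂_3, so H_2 ≅ 0.

H_0 = Z,  H_1 = Z/2,  H_2 = 0.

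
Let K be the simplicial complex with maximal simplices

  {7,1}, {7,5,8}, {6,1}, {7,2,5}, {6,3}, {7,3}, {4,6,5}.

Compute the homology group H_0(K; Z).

We work with the vertex ordering 1 < 2 < 3 < 4 < 5 < 6 < 7 < 8. The simplices of K, each written with vertices in increasing order, are:

  0-simplices (8): [1], [2], [3], [4], [5], [6], [7], [8]
  1-simplices (12): [1,6], [1,7], [2,5], [2,7], [3,6], [3,7], [4,5], [4,6], [5,6], [5,7], [5,8], [7,8]
  2-simplices (3): [2,5,7], [4,5,6], [5,7,8]

giving chain groups C_0 ≅ Z^8, C_1 ≅ Z^12, C_2 ≅ Z^3.

∂_1: C_1 → C_0 sends each edge [p,q] (with p < q) to q − p. For instance
  ∂[1,7] = [7] − [1].
The resulting 8×12 matrix has rank 7, and its Smith normal form has invariant factors (1,1,1,1,1,1,1).

Boundary ∂_2: C_2 → C_1 acts by ∂[p,q,r] = [q,r] − [p,r] + [p,q]. For instance
  ∂[4,5,6] = [5,6] − [4,6] + [4,5],
  ∂[5,7,8] = [7,8] − [5,8] + [5,7].
The resulting 12×3 matrix has rank 3, and its Smith normal form has invariant factors (1,1,1).

Now H_k = ker ∂_k / im ∂_{k+1}, so:

  H_0: rank C_0 − rank ∂_1 = 8 − 7 = 1, and the invariant factors of ∂_1 are all 1, so H_0 = Z.

H_0 ≅ Z.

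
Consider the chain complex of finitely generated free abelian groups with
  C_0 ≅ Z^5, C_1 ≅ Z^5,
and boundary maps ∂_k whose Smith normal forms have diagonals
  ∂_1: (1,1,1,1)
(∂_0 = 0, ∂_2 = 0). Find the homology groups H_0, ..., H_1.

H_0 = Z,  H_1 = Z.

H_0: b_0 = 5 − 0 − 4 = 1; torsion from ∂_1 factors > 1: none. So H_0 = Z.
H_1: b_1 = 5 − 4 − 0 = 1; torsion from ∂_2 factors > 1: none. So H_1 = Z.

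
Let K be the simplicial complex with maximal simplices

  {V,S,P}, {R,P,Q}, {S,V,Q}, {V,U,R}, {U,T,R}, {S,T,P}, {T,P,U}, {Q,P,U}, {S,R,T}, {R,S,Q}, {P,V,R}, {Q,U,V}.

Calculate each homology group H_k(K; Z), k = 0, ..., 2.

H_0 = Z,  H_1 = Z/2Z,  H_2 = 0.

Order the vertices as P < Q < R < S < T < U < V. Listing each simplex with vertices in this order, K has dimension 2 with simplices:

  0-simplices (7): P, Q, R, S, T, U, V
  1-simplices (18): PQ, PR, PS, PT, PU, PV, QR, QS, QU, QV, RS, RT, RU, RV, ST, SV, TU, UV
  2-simplices (12): PQR, PQU, PRV, PST, PSV, PTU, QRS, QSV, QUV, RST, RTU, RUV

so the chain groups are C_0 ≅ Z^7, C_1 ≅ Z^18, C_2 ≅ Z^12.

Boundary ∂_1: C_1 → C_0 maps an edge to its endpoints' difference, ∂[p,q] = q − p.
This gives a 7×18 integer matrix of rank 6; reducing to Smith normal form yields diagonal entries (1,1,1,1,1,1).

The boundary map ∂_2: C_2 → C_1 acts by ∂[p,q,r] = [q,r] − [p,r] + [p,q]. For instance
  ∂PTU = TU − PU + PT,
  ∂PST = ST − PT + PS.
As a 18×12 matrix over Z this has rank 12, with invariant factors (1,1,1,1,1,1,1,1,1,1,1,2).

Reading off H_k = ker ∂_k / im ∂_{k+1}:

  H_0: rank C_0 − rank ∂_1 = 7 − 6 = 1, and the invariant factors of ∂_1 are all 1, so H_0 ≅ Z.
  H_1: rank ker ∂_1 − rank ∂_2 = (18 − 6) − 12 = 0, and ∂_2 has invariant factor 2 > 1, so H_1 ≅ Z/2Z.
  H_2: rank ker ∂_2 − rank ∂_3 = (12 − 12) − 0 = 0, and there is no ∂_3, so H_2 ≅ 0.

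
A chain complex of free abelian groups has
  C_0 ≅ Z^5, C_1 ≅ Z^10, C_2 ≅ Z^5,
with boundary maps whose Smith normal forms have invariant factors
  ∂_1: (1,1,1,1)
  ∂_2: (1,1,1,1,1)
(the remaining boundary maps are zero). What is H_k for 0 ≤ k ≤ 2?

H_0: b_0 = 5 − 0 − 4 = 1; torsion from ∂_1 factors > 1: none. So H_0 = Z.
H_1: b_1 = 10 − 4 − 5 = 1; torsion from ∂_2 factors > 1: none. So H_1 = Z.
H_2: b_2 = 5 − 5 − 0 = 0; torsion from ∂_3 factors > 1: none. So H_2 = 0.

H_0 = Z,  H_1 = Z,  H_2 = 0.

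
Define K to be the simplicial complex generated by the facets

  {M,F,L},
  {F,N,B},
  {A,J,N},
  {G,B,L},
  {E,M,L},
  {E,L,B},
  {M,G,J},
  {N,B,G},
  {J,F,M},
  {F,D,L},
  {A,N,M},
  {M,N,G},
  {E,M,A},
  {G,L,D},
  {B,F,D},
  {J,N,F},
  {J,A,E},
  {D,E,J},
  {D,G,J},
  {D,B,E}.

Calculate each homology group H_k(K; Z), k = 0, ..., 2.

Fix the vertex order A < B < D < E < F < G < J < L < M < N and write every simplex with vertices in increasing order. Then dim K = 2 and the simplices of K are:

  0-simplices (10): A, B, D, E, F, G, J, L, M, N
  1-simplices (30): AE, AJ, AM, AN, BD, BE, BF, BG, BL, BN, DE, DF, DG, DJ, DL, EJ, EL, EM, FJ, FL, FM, FN, GJ, GL, GM, GN, JM, JN, LM, MN
  2-simplices (20): AEJ, AEM, AJN, AMN, BDE, BDF, BEL, BFN, BGL, BGN, DEJ, DFL, DGJ, DGL, ELM, FJM, FJN, FLM, GJM, GMN

Hence C_0 ≅ Z^10, C_1 ≅ Z^30, C_2 ≅ Z^20.

The boundary map ∂_1: C_1 → C_0 is given by ∂[p,q] = [q] − [p]. For instance
  ∂BF = F − B.
As a 10×30 matrix over Z this has rank 9, with invariant factors (1,1,1,1,1,1,1,1,1).

Boundary ∂_2: C_2 → C_1 maps a triangle to the signed sum of its edges. For instance
  ∂AEJ = EJ − AJ + AE,
  ∂BDF = DF − BF + BD.
The resulting 30×20 matrix has rank 20, and its Smith normal form has invariant factors (1,1,1,1,1,1,1,1,1,1,1,1,1,1,1,1,1,1,1,2).

From H_k ≅ ker(∂_k) / im(∂_{k+1}) we obtain:

  H_0: rank C_0 − rank ∂_1 = 10 − 9 = 1, and the invariant factors of ∂_1 are all 1, so H_0 = Z.
  H_1: rank ker ∂_1 − rank ∂_2 = (30 − 9) − 20 = 1, and ∂_2 has invariant factor 2 > 1, so H_1 = Z ⊕ Z/2.
  H_2: rank ker ∂_2 − rank ∂_3 = (20 − 20) − 0 = 0, and there is no ∂_3, so H_2 = 0.

As a check, the Euler characteristic is 10 − 30 + 20 = 0, which agrees with 1 − 1 + 0 = 0.

H_0 = Z,  H_1 = Z ⊕ Z/2,  H_2 = 0.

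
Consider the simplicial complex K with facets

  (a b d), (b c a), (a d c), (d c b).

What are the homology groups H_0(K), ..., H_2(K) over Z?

H_0 = Z,  H_1 = 0,  H_2 = Z.

K has 4 vertices, 6 edges, 4 triangles.
rank ∂_0 = 0, rank ∂_1 = 3 ⇒ b_0 = 4 − 0 − 3 = 1; all invariant factors of ∂_1 are 1 so no torsion. So H_0 = Z.
rank ∂_1 = 3, rank ∂_2 = 3 ⇒ b_1 = 6 − 3 − 3 = 0; all invariant factors of ∂_2 are 1 so no torsion. So H_1 = 0.
rank ∂_2 = 3, rank ∂_3 = 0 ⇒ b_2 = 4 − 3 − 0 = 1. So H_2 = Z.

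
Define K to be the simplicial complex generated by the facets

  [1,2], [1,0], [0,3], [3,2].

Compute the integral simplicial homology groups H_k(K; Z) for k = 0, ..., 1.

Take the total order 0 < 1 < 2 < 3 on the vertex set. Then K (dimension 1) consists of the simplices:

  0-simplices (4): [0], [1], [2], [3]
  1-simplices (4): [0,1], [0,3], [1,2], [2,3]

Hence C_0 ≅ Z^4, C_1 ≅ Z^4.

Boundary ∂_1: C_1 → C_0 maps an edge to its endpoints' difference, ∂[p,q] = q − p. For instance
  ∂[0,1] = [1] − [0].
The resulting 4×4 matrix has rank 3, and its Smith normal form has invariant factors (1,1,1).

Reading off H_k = ker ∂_k / im ∂_{k+1}:

  H_0: rank C_0 − rank ∂_1 = 4 − 3 = 1, and the invariant factors of ∂_1 are all 1, so H_0 ≅ Z.
  H_1: rank ker ∂_1 − rank ∂_2 = (4 − 3) − 0 = 1, and there is no ∂_2, so H_1 ≅ Z.

(K is a triangulation of the circle S^1.)

H_0 ≅ Z,  H_1 ≅ Z.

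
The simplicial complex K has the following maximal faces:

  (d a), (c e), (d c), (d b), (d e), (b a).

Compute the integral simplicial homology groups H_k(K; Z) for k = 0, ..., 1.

H_0 = Z,  H_1 = Z^2.

Order the vertices as a < b < c < d < e. Listing each simplex with vertices in this order, K has dimension 1 with simplices:

  0-simplices (5): a, b, c, d, e
  1-simplices (6): ab, ad, bd, cd, ce, de

Hence C_0 ≅ Z^5, C_1 ≅ Z^6.

Boundary ∂_1: C_1 → C_0 maps an edge to its endpoints' difference, ∂[p,q] = q − p. For instance
  ∂cd = d − c.
As a 5×6 matrix over Z this has rank 4, with invariant factors (1,1,1,1).

Computing H_k = (kernel of ∂_k) / (image of ∂_{k+1}):

  H_0: rank C_0 − rank ∂_1 = 5 − 4 = 1, and the invariant factors of ∂_1 are all 1, so H_0 ≅ Z.
  H_1: rank ker ∂_1 − rank ∂_2 = (6 − 4) − 0 = 2, and there is no ∂_2, so H_1 ≅ Z^2.

As a check, the Euler characteristic is 5 − 6 = -1, which agrees with 1 − 2 = -1.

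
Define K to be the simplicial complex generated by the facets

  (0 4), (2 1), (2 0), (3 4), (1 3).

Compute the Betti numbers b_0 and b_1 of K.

Order the vertices as 0 < 1 < 2 < 3 < 4. Listing each simplex with vertices in this order, K has dimension 1 with simplices:

  0-simplices (5): [0], [1], [2], [3], [4]
  1-simplices (5): [0,2], [0,4], [1,2], [1,3], [3,4]

so the chain groups are C_0 ≅ Z^5, C_1 ≅ Z^5.

∂_1: C_1 → C_0 sends each edge [p,q] (with p < q) to q − p. For instance
  ∂[0,4] = [4] − [0].
The 5×5 boundary matrix has rank 4 and Smith normal form diag(1,1,1,1).

Now H_k = ker ∂_k / im ∂_{k+1}, so:

  H_0: rank C_0 − rank ∂_1 = 5 − 4 = 1, and the invariant factors of ∂_1 are all 1, so H_0 ≅ Z.
  H_1: rank ker ∂_1 − rank ∂_2 = (5 − 4) − 0 = 1, and there is no ∂_2, so H_1 ≅ Z.

Hence the Betti numbers are b_0 = 1, b_1 = 1.

b_0 = 1, b_1 = 1.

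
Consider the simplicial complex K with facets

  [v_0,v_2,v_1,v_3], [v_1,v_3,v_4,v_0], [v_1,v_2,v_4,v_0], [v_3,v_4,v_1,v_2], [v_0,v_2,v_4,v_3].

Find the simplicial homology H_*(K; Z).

H_0 = Z,  H_1 = 0,  H_2 = 0,  H_3 = Z.

We work with the vertex ordering v_0 < v_1 < v_2 < v_3 < v_4. The simplices of K, each written with vertices in increasing order, are:

  0-simplices (5): [v_0], [v_1], [v_2], [v_3], [v_4]
  1-simplices (10): [v_0,v_1], [v_0,v_2], [v_0,v_3], [v_0,v_4], [v_1,v_2], [v_1,v_3], [v_1,v_4], [v_2,v_3], [v_2,v_4], [v_3,v_4]
  2-simplices (10): [v_0,v_1,v_2], [v_0,v_1,v_3], [v_0,v_1,v_4], [v_0,v_2,v_3], [v_0,v_2,v_4], [v_0,v_3,v_4], [v_1,v_2,v_3], [v_1,v_2,v_4], [v_1,v_3,v_4], [v_2,v_3,v_4]
  3-simplices (5): [v_0,v_1,v_2,v_3], [v_0,v_1,v_2,v_4], [v_0,v_1,v_3,v_4], [v_0,v_2,v_3,v_4], [v_1,v_2,v_3,v_4]

giving chain groups C_0 ≅ Z^5, C_1 ≅ Z^10, C_2 ≅ Z^10, C_3 ≅ Z^5.

∂_1: C_1 → C_0 is given by ∂[p,q] = [q] − [p].
The resulting 5×10 matrix has rank 4, and its Smith normal form has invariant factors (1,1,1,1).

The boundary map ∂_2: C_2 → C_1 sends each 2-simplex [p,q,r] to [q,r] − [p,r] + [p,q]. For instance
  ∂[v_0,v_1,v_4] = [v_1,v_4] − [v_0,v_4] + [v_0,v_1],
  ∂[v_0,v_1,v_3] = [v_1,v_3] − [v_0,v_3] + [v_0,v_1].
As a 10×10 matrix over Z this has rank 6, with invariant factors (1,1,1,1,1,1).

Boundary ∂_3: C_3 → C_2 sends each 3-simplex σ to the alternating sum Σ_i (−1)^i (σ with its i-th vertex removed). For instance
  ∂[v_0,v_1,v_3,v_4] = [v_1,v_3,v_4] − [v_0,v_3,v_4] + [v_0,v_1,v_4] − [v_0,v_1,v_3],
  ∂[v_0,v_1,v_2,v_4] = [v_1,v_2,v_4] − [v_0,v_2,v_4] + [v_0,v_1,v_4] − [v_0,v_1,v_2].
The 10×5 boundary matrix has rank 4 and Smith normal form diag(1,1,1,1).

From H_k ≅ ker(∂_k) / im(∂_{k+1}) we obtain:

  H_0: rank C_0 − rank ∂_1 = 5 − 4 = 1, and the invariant factors of ∂_1 are all 1, so H_0 = Z.
  H_1: rank ker ∂_1 − rank ∂_2 = (10 − 4) − 6 = 0, and the invariant factors of ∂_2 are all 1, so H_1 = 0.
  H_2: rank ker ∂_2 − rank ∂_3 = (10 − 6) − 4 = 0, and the invariant factors of ∂_3 are all 1, so H_2 = 0.
  H_3: rank ker ∂_3 − rank ∂_4 = (5 − 4) − 0 = 1, and there is no ∂_4, so H_3 = Z.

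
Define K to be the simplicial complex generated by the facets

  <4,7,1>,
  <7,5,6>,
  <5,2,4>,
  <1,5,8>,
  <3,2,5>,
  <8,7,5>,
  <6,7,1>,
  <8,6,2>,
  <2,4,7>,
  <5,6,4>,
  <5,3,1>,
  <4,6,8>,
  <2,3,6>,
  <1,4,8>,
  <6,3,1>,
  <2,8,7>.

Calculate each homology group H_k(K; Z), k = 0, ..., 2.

H_0 = Z,  H_1 = Z^2,  H_2 = Z.

Fix the vertex order 1 < 2 < 3 < 4 < 5 < 6 < 7 < 8 and write every simplex with vertices in increasing order. Then dim K = 2 and the simplices of K are:

  0-simplices (8): [1], [2], [3], [4], [5], [6], [7], [8]
  1-simplices (24): (24 of them)
  2-simplices (16): [1,3,5], [1,3,6], [1,4,7], [1,4,8], [1,5,8], [1,6,7], [2,3,5], [2,3,6], [2,4,5], [2,4,7], [2,6,8], [2,7,8], [4,5,6], [4,6,8], [5,6,7], [5,7,8]

giving chain groups C_0 ≅ Z^8, C_1 ≅ Z^24, C_2 ≅ Z^16.

Boundary ∂_1: C_1 → C_0 maps an edge to its endpoints' difference, ∂[p,q] = q − p. For instance
  ∂[1,8] = [8] − [1].
As a 8×24 matrix over Z this has rank 7, with invariant factors (1,1,1,1,1,1,1).

∂_2: C_2 → C_1 sends each 2-simplex [p,q,r] to [q,r] − [p,r] + [p,q]. For instance
  ∂[2,4,5] = [4,5] − [2,5] + [2,4],
  ∂[5,7,8] = [7,8] − [5,8] + [5,7].
As a 24×16 matrix over Z this has rank 15, with invariant factors (1,1,1,1,1,1,1,1,1,1,1,1,1,1,1).

Now H_k = ker ∂_k / im ∂_{k+1}, so:

  H_0: rank C_0 − rank ∂_1 = 8 − 7 = 1, and the invariant factors of ∂_1 are all 1, so H_0 ≅ Z.
  H_1: rank ker ∂_1 − rank ∂_2 = (24 − 7) − 15 = 2, and the invariant factors of ∂_2 are all 1, so H_1 ≅ Z^2.
  H_2: rank ker ∂_2 − rank ∂_3 = (16 − 15) − 0 = 1, and there is no ∂_3, so H_2 ≅ Z.

As a check, the Euler characteristic is 8 − 24 + 16 = 0, which agrees with 1 − 2 + 1 = 0.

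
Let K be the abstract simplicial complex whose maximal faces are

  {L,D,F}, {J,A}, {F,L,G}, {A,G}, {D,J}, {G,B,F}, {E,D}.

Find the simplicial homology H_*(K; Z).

H_0 ≅ Z,  H_1 ≅ Z,  H_2 = 0.

Fix the vertex order A < B < D < E < F < G < J < L and write every simplex with vertices in increasing order. Then dim K = 2 and the simplices of K are:

  0-simplices (8): A, B, D, E, F, G, J, L
  1-simplices (11): AG, AJ, BF, BG, DE, DF, DJ, DL, FG, FL, GL
  2-simplices (3): BFG, DFL, FGL

Hence C_0 ≅ Z^8, C_1 ≅ Z^11, C_2 ≅ Z^3.

Boundary ∂_1: C_1 → C_0 sends each edge [p,q] (with p < q) to q − p. For instance
  ∂DJ = J − D.
The resulting 8×11 matrix has rank 7, and its Smith normal form has invariant factors (1,1,1,1,1,1,1).

The boundary map ∂_2: C_2 → C_1 sends each 2-simplex [p,q,r] to [q,r] − [p,r] + [p,q]. For instance
  ∂FGL = GL − FL + FG,
  ∂DFL = FL − DL + DF.
The resulting 11×3 matrix has rank 3, and its Smith normal form has invariant factors (1,1,1).

Computing H_k = (kernel of ∂_k) / (image of ∂_{k+1}):

  H_0: rank C_0 − rank ∂_1 = 8 − 7 = 1, and the invariant factors of ∂_1 are all 1, so H_0 = Z.
  H_1: rank ker ∂_1 − rank ∂_2 = (11 − 7) − 3 = 1, and the invariant factors of ∂_2 are all 1, so H_1 = Z.
  H_2: rank ker ∂_2 − rank ∂_3 = (3 − 3) − 0 = 0, and there is no ∂_3, so H_2 = 0.

As a check, the Euler characteristic is 8 − 11 + 3 = 0, which agrees with 1 − 1 + 0 = 0.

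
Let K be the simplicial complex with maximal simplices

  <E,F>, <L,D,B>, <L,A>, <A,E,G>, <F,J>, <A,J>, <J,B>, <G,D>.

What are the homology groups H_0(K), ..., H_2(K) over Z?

We work with the vertex ordering A < B < D < E < F < G < J < L. The simplices of K, each written with vertices in increasing order, are:

  0-simplices (8): A, B, D, E, F, G, J, L
  1-simplices (12): AE, AG, AJ, AL, BD, BJ, BL, DG, DL, EF, EG, FJ
  2-simplices (2): AEG, BDL

Hence C_0 ≅ Z^8, C_1 ≅ Z^12, C_2 ≅ Z^2.

The boundary map ∂_1: C_1 → C_0 maps an edge to its endpoints' difference, ∂[p,q] = q − p.
This gives a 8×12 integer matrix of rank 7; reducing to Smith normal form yields diagonal entries (1,1,1,1,1,1,1).

Boundary ∂_2: C_2 → C_1 maps a triangle to the signed sum of its edges. For instance
  ∂BDL = DL − BL + BD,
  ∂AEG = EG − AG + AE.
This gives a 12×2 integer matrix of rank 2; reducing to Smith normal form yields diagonal entries (1,1).

From H_k ≅ ker(∂_k) / im(∂_{k+1}) we obtain:

  H_0: rank C_0 − rank ∂_1 = 8 − 7 = 1, and the invariant factors of ∂_1 are all 1, so H_0 ≅ Z.
  H_1: rank ker ∂_1 − rank ∂_2 = (12 − 7) − 2 = 3, and the invariant factors of ∂_2 are all 1, so H_1 ≅ Z^3.
  H_2: rank ker ∂_2 − rank ∂_3 = (2 − 2) − 0 = 0, and there is no ∂_3, so H_2 ≅ 0.

As a check, the Euler characteristic is 8 − 12 + 2 = -2, which agrees with 1 − 3 + 0 = -2.

H_0 = Z,  H_1 = Z^3,  H_2 = 0.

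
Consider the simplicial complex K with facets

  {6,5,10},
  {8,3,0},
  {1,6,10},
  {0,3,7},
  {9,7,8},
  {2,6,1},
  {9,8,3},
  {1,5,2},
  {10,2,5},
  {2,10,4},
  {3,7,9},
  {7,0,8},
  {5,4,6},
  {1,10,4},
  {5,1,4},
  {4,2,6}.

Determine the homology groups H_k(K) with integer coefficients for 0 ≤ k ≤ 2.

Order the vertices as 0 < 1 < 2 < 3 < 4 < 5 < 6 < 7 < 8 < 9 < 10. Listing each simplex with vertices in this order, K has dimension 2 with simplices:

  0-simplices (11): [0], [1], [2], [3], [4], [5], [6], [7], [8], [9], [10]
  1-simplices (24): (24 of them)
  2-simplices (16): [0,3,7], [0,3,8], [0,7,8], [1,2,5], [1,2,6], [1,4,5], [1,4,10], [1,6,10], [2,4,6], [2,4,10], [2,5,10], [3,7,9], [3,8,9], [4,5,6], [5,6,10], [7,8,9]

giving chain groups C_0 ≅ Z^11, C_1 ≅ Z^24, C_2 ≅ Z^16.

Boundary ∂_1: C_1 → C_0 maps an edge to its endpoints' difference, ∂[p,q] = q − p.
The resulting 11×24 matrix has rank 9, and its Smith normal form has invariant factors (1,1,1,1,1,1,1,1,1).

Boundary ∂_2: C_2 → C_1 sends each 2-simplex [p,q,r] to [q,r] − [p,r] + [p,q]. For instance
  ∂[4,5,6] = [5,6] − [4,6] + [4,5],
  ∂[7,8,9] = [8,9] − [7,9] + [7,8].
As a 24×16 matrix over Z this has rank 15, with invariant factors (1,1,1,1,1,1,1,1,1,1,1,1,1,1,2).

Now H_k = ker ∂_k / im ∂_{k+1}, so:

  H_0: rank C_0 − rank ∂_1 = 11 − 9 = 2, and the invariant factors of ∂_1 are all 1, so H_0 ≅ Z^2.
  H_1: rank ker ∂_1 − rank ∂_2 = (24 − 9) − 15 = 0, and ∂_2 has invariant factor 2 > 1, so H_1 ≅ Z_2.
  H_2: rank ker ∂_2 − rank ∂_3 = (16 − 15) − 0 = 1, and there is no ∂_3, so H_2 ≅ Z.

As a check, the Euler characteristic is 11 − 24 + 16 = 3, which agrees with 2 − 0 + 1 = 3.

H_0 = Z^2,  H_1 = Z_2,  H_2 = Z.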